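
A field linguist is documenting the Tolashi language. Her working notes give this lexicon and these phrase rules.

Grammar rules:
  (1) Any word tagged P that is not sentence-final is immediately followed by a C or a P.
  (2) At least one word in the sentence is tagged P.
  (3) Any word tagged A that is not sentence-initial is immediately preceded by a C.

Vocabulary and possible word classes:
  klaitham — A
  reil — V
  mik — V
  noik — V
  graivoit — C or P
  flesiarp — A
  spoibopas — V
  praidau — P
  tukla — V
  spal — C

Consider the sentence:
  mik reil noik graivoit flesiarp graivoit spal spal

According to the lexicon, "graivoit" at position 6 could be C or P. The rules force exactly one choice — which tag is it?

P

Candidates per position — 1:mik {V}; 2:reil {V}; 3:noik {V}; 4:graivoit {C,P}; 5:flesiarp {A}; 6:graivoit {C,P}; 7:spal {C}; 8:spal {C}.
Position 4: P is ruled out by rule 1; that leaves C.
Position 6: C is ruled out by rule 2; that leaves P.
The only consistent sequence is: V V V C A P C C.
Check: rule 1 satisfied; rule 2 satisfied; rule 3 satisfied.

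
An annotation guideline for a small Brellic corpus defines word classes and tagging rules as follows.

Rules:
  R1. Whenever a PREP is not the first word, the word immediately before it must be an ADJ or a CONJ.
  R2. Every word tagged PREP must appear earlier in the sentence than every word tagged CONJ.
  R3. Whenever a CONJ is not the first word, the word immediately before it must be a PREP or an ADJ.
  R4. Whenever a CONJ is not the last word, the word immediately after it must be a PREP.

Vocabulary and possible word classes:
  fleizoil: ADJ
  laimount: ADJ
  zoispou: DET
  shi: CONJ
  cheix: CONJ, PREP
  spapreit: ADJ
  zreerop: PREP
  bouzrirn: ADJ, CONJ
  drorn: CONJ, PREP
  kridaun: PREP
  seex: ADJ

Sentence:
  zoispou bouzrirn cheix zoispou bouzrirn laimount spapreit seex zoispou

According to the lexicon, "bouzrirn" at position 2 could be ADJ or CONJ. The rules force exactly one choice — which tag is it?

ADJ

Candidates per position — 1:zoispou {DET}; 2:bouzrirn {ADJ,CONJ}; 3:cheix {CONJ,PREP}; 4:zoispou {DET}; 5:bouzrirn {ADJ,CONJ}; 6:laimount {ADJ}; 7:spapreit {ADJ}; 8:seex {ADJ}; 9:zoispou {DET}.
Word 2 cannot be CONJ — rule 3 would then fail for every completion. It is ADJ.
Word 3 cannot be CONJ — rule 4 would then fail for every completion. It is PREP.
Word 5 cannot be CONJ — rule 3 would then fail for every completion. It is ADJ.
The only consistent sequence is: DET ADJ PREP DET ADJ ADJ ADJ ADJ DET.
Check: rule 1 satisfied; rule 2 satisfied; rule 3 satisfied; rule 4 satisfied.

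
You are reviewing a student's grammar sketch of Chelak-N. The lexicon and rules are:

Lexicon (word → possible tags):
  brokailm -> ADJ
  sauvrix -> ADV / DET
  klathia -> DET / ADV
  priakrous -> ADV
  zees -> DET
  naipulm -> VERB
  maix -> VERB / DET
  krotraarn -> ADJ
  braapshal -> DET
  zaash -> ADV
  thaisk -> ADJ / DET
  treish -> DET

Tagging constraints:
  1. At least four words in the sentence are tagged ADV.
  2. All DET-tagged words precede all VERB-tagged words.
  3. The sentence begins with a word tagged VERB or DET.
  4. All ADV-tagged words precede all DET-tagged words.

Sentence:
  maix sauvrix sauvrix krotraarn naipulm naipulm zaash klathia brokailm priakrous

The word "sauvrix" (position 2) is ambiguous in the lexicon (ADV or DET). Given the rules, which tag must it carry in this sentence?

ADV

Candidates per position — 1:maix {VERB,DET}; 2:sauvrix {ADV,DET}; 3:sauvrix {ADV,DET}; 4:krotraarn {ADJ}; 5:naipulm {VERB}; 6:naipulm {VERB}; 7:zaash {ADV}; 8:klathia {DET,ADV}; 9:brokailm {ADJ}; 10:priakrous {ADV}.
Position 1: tagging it DET would leave rule 4 unsatisfiable, so it must be VERB.
Position 2: tagging it DET would leave rule 2 unsatisfiable, so it must be ADV.
Position 3: tagging it DET would leave rule 2 unsatisfiable, so it must be ADV.
Position 8: tagging it DET would leave rule 2 unsatisfiable, so it must be ADV.
The unique satisfying tagging is: VERB ADV ADV ADJ VERB VERB ADV ADV ADJ ADV.
Rule-by-rule: rule 1 holds; rule 2 holds; rule 3 holds; rule 4 holds.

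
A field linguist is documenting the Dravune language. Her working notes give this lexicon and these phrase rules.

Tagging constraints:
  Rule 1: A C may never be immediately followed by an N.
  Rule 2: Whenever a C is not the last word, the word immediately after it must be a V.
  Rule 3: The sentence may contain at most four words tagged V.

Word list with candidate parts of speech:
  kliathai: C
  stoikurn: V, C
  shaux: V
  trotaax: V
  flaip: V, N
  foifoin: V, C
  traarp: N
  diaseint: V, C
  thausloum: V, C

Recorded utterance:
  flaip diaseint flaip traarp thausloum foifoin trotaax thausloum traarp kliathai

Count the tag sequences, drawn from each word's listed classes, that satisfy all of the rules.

Candidates per position — 1:flaip {V,N}; 2:diaseint {V,C}; 3:flaip {V,N}; 4:traarp {N}; 5:thausloum {V,C}; 6:foifoin {V,C}; 7:trotaax {V}; 8:thausloum {V,C}; 9:traarp {N}; 10:kliathai {C}.
There are 64 candidate sequences in total.
The sequences that satisfy every rule: N V N N V C V V N C; N V N N C V V V N C; N C V N V C V V N C; N C V N C V V V N C.
Count = 4.

4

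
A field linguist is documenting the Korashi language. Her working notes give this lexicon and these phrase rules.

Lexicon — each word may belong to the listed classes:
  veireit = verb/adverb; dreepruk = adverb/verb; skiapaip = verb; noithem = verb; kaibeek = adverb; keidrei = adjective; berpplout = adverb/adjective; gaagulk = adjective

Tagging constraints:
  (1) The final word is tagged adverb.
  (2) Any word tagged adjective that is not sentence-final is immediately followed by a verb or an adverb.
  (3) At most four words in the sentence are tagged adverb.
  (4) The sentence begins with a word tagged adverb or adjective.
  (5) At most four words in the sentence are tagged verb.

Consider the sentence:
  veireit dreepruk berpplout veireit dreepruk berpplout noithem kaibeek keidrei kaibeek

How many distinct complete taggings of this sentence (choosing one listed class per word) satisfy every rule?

6

Candidates per position — 1:veireit {verb,adverb}; 2:dreepruk {adverb,verb}; 3:berpplout {adverb,adjective}; 4:veireit {verb,adverb}; 5:dreepruk {adverb,verb}; 6:berpplout {adverb,adjective}; 7:noithem {verb}; 8:kaibeek {adverb}; 9:keidrei {adjective}; 10:kaibeek {adverb}.
There are 64 candidate sequences in total.
Checking each against the rules leaves 6 sequences.
Count = 6.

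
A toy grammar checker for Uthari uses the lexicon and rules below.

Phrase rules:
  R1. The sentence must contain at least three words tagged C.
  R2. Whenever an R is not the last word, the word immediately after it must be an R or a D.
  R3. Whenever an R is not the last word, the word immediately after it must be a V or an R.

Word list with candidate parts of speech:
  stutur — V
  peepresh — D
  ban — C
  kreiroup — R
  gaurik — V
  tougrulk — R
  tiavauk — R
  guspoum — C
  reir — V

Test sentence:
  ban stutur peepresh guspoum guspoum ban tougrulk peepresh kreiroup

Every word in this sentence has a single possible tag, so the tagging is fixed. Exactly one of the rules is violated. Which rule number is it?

3

Fixed tagging: C V D C C C R D R.
Rule check: R1 pass, R2 pass, R3 fail.
Only rule 3 fails.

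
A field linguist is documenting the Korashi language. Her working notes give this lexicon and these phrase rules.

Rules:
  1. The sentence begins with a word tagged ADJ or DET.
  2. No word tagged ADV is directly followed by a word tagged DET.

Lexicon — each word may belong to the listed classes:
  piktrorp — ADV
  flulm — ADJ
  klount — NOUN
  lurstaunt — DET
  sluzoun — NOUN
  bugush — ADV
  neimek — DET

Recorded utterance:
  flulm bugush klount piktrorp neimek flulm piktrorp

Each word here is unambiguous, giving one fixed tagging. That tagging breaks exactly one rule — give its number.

Fixed tagging: ADJ ADV NOUN ADV DET ADJ ADV.
Checking each rule: R1 ok, R2 fails.
Only rule 2 fails.

2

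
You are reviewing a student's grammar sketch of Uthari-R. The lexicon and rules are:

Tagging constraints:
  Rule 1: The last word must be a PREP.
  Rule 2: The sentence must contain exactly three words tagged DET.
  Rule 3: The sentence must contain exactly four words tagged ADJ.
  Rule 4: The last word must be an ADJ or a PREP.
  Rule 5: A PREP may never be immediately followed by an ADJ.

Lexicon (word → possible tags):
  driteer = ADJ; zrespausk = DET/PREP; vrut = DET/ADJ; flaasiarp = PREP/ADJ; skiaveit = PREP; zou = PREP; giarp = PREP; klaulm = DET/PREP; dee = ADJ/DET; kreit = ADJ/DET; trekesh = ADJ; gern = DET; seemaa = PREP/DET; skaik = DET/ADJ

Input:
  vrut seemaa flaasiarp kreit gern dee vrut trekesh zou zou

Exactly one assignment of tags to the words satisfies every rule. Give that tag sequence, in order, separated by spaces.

Candidates per position — 1:vrut {DET,ADJ}; 2:seemaa {PREP,DET}; 3:flaasiarp {PREP,ADJ}; 4:kreit {ADJ,DET}; 5:gern {DET}; 6:dee {ADJ,DET}; 7:vrut {DET,ADJ}; 8:trekesh {ADJ}; 9:zou {PREP}; 10:zou {PREP}.
The remaining ambiguous positions (1, 2, 3, 4, 6, 7) are resolved jointly — only one combination satisfies every rule.
So the tagging must be: ADJ DET PREP DET DET ADJ ADJ ADJ PREP PREP.
Check: rule 1 ✓; rule 2 ✓; rule 3 ✓; rule 4 ✓; rule 5 ✓.

ADJ DET PREP DET DET ADJ ADJ ADJ PREP PREP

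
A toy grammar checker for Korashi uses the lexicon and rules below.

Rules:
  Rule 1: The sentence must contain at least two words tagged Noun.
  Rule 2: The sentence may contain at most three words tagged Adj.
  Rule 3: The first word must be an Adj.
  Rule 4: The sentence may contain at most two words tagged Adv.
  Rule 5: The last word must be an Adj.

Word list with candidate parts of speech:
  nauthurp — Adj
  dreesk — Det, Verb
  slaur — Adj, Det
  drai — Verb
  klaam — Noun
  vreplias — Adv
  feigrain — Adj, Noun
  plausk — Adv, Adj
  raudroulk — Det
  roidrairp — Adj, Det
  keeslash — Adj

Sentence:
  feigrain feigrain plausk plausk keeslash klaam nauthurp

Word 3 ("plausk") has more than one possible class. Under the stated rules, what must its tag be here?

Candidates per position — 1:feigrain {Adj,Noun}; 2:feigrain {Adj,Noun}; 3:plausk {Adv,Adj}; 4:plausk {Adv,Adj}; 5:keeslash {Adj}; 6:klaam {Noun}; 7:nauthurp {Adj}.
Word 1 cannot be Noun — rule 3 would then fail for every completion. It is Adj.
Word 2 cannot be Adj — rule 1 would then fail for every completion. It is Noun.
Word 3 cannot be Adj — rule 2 would then fail for every completion. It is Adv.
Word 4 cannot be Adj — rule 2 would then fail for every completion. It is Adv.
The unique satisfying tagging is: Adj Noun Adv Adv Adj Noun Adj.
Verifying each rule — rule 1 satisfied; rule 2 satisfied; rule 3 satisfied; rule 4 satisfied; rule 5 satisfied.

Adv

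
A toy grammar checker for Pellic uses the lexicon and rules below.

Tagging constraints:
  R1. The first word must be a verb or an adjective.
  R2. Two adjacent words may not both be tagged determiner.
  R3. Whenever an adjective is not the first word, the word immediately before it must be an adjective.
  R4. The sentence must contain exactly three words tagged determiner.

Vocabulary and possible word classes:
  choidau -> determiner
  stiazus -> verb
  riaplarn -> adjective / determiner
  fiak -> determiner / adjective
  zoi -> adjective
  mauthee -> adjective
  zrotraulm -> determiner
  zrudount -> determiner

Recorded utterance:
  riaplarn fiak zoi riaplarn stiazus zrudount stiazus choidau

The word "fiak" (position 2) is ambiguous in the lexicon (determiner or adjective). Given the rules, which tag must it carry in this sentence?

Candidates per position — 1:riaplarn {adjective,determiner}; 2:fiak {determiner,adjective}; 3:zoi {adjective}; 4:riaplarn {adjective,determiner}; 5:stiazus {verb}; 6:zrudount {determiner}; 7:stiazus {verb}; 8:choidau {determiner}.
If word 1 were determiner, no tagging could satisfy rule 1; so word 1 is adjective.
If word 2 were determiner, no tagging could satisfy rule 3; so word 2 is adjective.
If word 4 were adjective, no tagging could satisfy rule 4; so word 4 is determiner.
So the tagging must be: adjective adjective adjective determiner verb determiner verb determiner.
Verifying each rule — rule 1 ✓; rule 2 ✓; rule 3 ✓; rule 4 ✓.

adjective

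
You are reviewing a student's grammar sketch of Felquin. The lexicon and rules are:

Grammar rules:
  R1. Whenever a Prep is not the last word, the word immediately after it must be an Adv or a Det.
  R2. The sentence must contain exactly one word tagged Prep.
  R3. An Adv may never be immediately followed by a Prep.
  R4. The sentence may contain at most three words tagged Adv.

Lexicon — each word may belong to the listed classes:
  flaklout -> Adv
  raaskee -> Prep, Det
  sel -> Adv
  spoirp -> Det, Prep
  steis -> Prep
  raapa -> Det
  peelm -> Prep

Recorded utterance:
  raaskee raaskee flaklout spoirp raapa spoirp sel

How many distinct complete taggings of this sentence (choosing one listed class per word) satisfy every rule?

Candidates per position — 1:raaskee {Prep,Det}; 2:raaskee {Prep,Det}; 3:flaklout {Adv}; 4:spoirp {Det,Prep}; 5:raapa {Det}; 6:spoirp {Det,Prep}; 7:sel {Adv}.
There are 16 candidate sequences in total.
The sequences that satisfy every rule: Prep Det Adv Det Det Det Adv; Det Prep Adv Det Det Det Adv; Det Det Adv Det Det Prep Adv.
Count = 3.

3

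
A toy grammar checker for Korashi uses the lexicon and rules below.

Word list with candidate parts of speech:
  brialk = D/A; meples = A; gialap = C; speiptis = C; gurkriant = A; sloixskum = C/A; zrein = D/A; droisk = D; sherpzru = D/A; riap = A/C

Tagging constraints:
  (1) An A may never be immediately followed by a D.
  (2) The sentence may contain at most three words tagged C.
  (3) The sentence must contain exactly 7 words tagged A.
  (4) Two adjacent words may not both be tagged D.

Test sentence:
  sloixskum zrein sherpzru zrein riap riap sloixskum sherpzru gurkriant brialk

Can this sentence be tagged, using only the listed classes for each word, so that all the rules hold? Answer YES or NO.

YES

Candidates per position — 1:sloixskum {C,A}; 2:zrein {D,A}; 3:sherpzru {D,A}; 4:zrein {D,A}; 5:riap {A,C}; 6:riap {A,C}; 7:sloixskum {C,A}; 8:sherpzru {D,A}; 9:gurkriant {A}; 10:brialk {D,A}.
One satisfying assignment: C D A A A C A A A A.
Checking: rule 1 holds; rule 2 holds; rule 3 holds; rule 4 holds.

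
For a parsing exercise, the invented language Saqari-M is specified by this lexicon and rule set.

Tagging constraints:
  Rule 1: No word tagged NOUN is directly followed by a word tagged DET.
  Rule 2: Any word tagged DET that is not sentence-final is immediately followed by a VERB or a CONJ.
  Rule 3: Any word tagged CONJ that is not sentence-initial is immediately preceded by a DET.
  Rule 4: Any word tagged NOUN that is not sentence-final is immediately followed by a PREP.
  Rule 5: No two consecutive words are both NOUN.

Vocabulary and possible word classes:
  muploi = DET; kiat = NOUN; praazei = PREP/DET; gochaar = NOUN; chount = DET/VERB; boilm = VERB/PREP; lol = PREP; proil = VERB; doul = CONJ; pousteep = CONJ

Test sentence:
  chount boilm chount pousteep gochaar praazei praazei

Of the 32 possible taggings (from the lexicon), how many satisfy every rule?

6

Candidates per position — 1:chount {DET,VERB}; 2:boilm {VERB,PREP}; 3:chount {DET,VERB}; 4:pousteep {CONJ}; 5:gochaar {NOUN}; 6:praazei {PREP,DET}; 7:praazei {PREP,DET}.
There are 32 candidate sequences in total.
Checking each against the rules leaves 6 sequences.
Count = 6.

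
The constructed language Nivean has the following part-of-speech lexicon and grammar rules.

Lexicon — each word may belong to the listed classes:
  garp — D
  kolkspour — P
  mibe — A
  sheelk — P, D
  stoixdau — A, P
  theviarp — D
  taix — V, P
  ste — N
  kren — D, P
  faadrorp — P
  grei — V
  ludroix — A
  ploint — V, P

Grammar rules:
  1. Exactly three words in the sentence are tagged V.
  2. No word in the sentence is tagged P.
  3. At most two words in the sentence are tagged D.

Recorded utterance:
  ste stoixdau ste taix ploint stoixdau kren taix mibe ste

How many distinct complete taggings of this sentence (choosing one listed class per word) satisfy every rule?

Candidates per position — 1:ste {N}; 2:stoixdau {A,P}; 3:ste {N}; 4:taix {V,P}; 5:ploint {V,P}; 6:stoixdau {A,P}; 7:kren {D,P}; 8:taix {V,P}; 9:mibe {A}; 10:ste {N}.
There are 64 candidate sequences in total.
The sequences that satisfy every rule: N A N V V A D V A N.
Count = 1.

1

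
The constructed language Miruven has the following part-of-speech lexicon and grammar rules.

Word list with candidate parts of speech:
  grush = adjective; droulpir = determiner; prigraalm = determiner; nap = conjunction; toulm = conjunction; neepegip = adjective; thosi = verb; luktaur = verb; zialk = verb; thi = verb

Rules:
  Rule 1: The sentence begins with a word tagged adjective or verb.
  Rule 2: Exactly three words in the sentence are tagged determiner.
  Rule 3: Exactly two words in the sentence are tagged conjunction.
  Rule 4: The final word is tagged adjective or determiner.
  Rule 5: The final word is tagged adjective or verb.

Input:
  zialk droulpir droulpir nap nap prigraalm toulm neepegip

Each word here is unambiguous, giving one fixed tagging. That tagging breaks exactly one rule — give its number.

Fixed tagging: verb determiner determiner conjunction conjunction determiner conjunction adjective.
Checking each rule: R1 ✓, R2 ✓, R3 ✗, R4 ✓, R5 ✓.
Only rule 3 fails.

3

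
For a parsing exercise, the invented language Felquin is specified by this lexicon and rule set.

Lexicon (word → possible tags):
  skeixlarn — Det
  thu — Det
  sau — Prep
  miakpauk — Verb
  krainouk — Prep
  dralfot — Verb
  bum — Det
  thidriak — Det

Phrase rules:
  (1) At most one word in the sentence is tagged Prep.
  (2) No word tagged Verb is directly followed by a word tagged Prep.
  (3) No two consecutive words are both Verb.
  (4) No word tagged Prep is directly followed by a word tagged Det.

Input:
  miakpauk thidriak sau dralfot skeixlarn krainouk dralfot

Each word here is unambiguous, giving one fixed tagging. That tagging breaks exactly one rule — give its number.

1

Fixed tagging: Verb Det Prep Verb Det Prep Verb.
Checking each rule: R1 fails, R2 ok, R3 ok, R4 ok.
Only rule 1 fails.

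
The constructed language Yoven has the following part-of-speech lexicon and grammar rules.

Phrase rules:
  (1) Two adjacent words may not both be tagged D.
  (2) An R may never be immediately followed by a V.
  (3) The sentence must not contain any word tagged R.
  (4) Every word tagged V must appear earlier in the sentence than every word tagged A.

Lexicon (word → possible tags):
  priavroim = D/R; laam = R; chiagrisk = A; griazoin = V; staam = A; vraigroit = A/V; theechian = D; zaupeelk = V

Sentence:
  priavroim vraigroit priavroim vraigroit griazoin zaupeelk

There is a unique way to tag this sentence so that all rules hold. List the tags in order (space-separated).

Candidates per position — 1:priavroim {D,R}; 2:vraigroit {A,V}; 3:priavroim {D,R}; 4:vraigroit {A,V}; 5:griazoin {V}; 6:zaupeelk {V}.
Position 1: tagging it R would leave rule 3 unsatisfiable, so it must be D.
Position 2: tagging it A would leave rule 4 unsatisfiable, so it must be V.
Position 3: tagging it R would leave rule 3 unsatisfiable, so it must be D.
Position 4: tagging it A would leave rule 4 unsatisfiable, so it must be V.
The only consistent sequence is: D V D V V V.
Verifying each rule — rule 1 ✓; rule 2 ✓; rule 3 ✓; rule 4 ✓.

D V D V V V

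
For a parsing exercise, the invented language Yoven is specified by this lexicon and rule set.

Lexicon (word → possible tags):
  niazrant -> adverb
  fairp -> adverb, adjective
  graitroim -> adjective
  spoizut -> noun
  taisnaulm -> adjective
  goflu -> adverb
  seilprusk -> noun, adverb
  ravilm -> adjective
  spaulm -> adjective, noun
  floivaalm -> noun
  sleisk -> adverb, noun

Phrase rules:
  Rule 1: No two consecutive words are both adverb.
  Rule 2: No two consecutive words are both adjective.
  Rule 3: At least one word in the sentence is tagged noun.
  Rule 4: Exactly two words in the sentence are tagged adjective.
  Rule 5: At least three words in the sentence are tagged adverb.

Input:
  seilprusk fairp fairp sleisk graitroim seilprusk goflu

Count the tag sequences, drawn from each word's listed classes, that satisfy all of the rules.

2

Candidates per position — 1:seilprusk {noun,adverb}; 2:fairp {adverb,adjective}; 3:fairp {adverb,adjective}; 4:sleisk {adverb,noun}; 5:graitroim {adjective}; 6:seilprusk {noun,adverb}; 7:goflu {adverb}.
There are 32 candidate sequences in total.
The sequences that satisfy every rule: noun adverb adjective adverb adjective noun adverb; adverb adjective adverb noun adjective noun adverb.
Count = 2.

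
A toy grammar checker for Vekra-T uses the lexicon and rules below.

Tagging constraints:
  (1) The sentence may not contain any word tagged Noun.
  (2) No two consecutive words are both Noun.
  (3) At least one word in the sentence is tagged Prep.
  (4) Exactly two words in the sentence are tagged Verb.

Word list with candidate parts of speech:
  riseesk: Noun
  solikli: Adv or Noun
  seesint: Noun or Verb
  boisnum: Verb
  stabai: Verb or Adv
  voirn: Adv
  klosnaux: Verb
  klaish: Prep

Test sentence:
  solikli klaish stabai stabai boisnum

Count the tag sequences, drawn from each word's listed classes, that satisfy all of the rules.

Candidates per position — 1:solikli {Adv,Noun}; 2:klaish {Prep}; 3:stabai {Verb,Adv}; 4:stabai {Verb,Adv}; 5:boisnum {Verb}.
There are 8 candidate sequences in total.
The sequences that satisfy every rule: Adv Prep Verb Adv Verb; Adv Prep Adv Verb Verb.
Count = 2.

2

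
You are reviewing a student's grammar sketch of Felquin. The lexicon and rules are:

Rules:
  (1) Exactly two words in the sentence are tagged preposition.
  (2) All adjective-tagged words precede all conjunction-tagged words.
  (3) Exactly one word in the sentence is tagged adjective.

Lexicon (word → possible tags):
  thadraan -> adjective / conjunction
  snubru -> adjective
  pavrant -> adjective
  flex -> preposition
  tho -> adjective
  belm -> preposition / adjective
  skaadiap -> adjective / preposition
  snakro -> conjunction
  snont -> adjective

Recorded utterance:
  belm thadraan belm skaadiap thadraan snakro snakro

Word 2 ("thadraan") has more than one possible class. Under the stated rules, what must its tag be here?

conjunction

Candidates per position — 1:belm {preposition,adjective}; 2:thadraan {adjective,conjunction}; 3:belm {preposition,adjective}; 4:skaadiap {adjective,preposition}; 5:thadraan {adjective,conjunction}; 6:snakro {conjunction}; 7:snakro {conjunction}.
Position 2: the remaining choice is settled jointly with positions 1, 3, 4, 5 — only conjunction at position 2 is part of a tagging that satisfies every rule.
That leaves exactly one tagging: adjective conjunction preposition preposition conjunction conjunction conjunction.
Rule-by-rule: rule 1 ✓; rule 2 ✓; rule 3 ✓.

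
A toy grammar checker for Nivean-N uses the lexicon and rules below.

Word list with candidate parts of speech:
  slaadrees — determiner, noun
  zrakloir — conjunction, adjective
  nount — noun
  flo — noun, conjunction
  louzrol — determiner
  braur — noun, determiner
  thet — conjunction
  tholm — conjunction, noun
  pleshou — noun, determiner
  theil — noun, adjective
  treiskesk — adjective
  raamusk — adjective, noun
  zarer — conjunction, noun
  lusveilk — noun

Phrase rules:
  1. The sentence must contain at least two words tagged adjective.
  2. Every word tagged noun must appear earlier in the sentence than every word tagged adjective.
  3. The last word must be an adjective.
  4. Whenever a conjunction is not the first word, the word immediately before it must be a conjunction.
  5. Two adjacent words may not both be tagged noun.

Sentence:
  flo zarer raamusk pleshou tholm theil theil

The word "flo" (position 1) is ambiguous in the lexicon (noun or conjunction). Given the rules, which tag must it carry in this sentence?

Candidates per position — 1:flo {noun,conjunction}; 2:zarer {conjunction,noun}; 3:raamusk {adjective,noun}; 4:pleshou {noun,determiner}; 5:tholm {conjunction,noun}; 6:theil {noun,adjective}; 7:theil {noun,adjective}.
Position 5: tagging it conjunction would leave rule 4 unsatisfiable, so it must be noun.
Position 6: tagging it noun would leave rule 5 unsatisfiable, so it must be adjective.
Position 7: tagging it noun would leave rule 2 unsatisfiable, so it must be adjective.
Position 3: tagging it adjective would leave rule 2 unsatisfiable, so it must be noun.
Position 4: tagging it noun would leave rule 5 unsatisfiable, so it must be determiner.
Position 2: tagging it noun would leave rule 5 unsatisfiable, so it must be conjunction.
Position 1: tagging it noun would leave rule 4 unsatisfiable, so it must be conjunction.
The unique satisfying tagging is: conjunction conjunction noun determiner noun adjective adjective.
Checking: rule 1 holds; rule 2 holds; rule 3 holds; rule 4 holds; rule 5 holds.

conjunction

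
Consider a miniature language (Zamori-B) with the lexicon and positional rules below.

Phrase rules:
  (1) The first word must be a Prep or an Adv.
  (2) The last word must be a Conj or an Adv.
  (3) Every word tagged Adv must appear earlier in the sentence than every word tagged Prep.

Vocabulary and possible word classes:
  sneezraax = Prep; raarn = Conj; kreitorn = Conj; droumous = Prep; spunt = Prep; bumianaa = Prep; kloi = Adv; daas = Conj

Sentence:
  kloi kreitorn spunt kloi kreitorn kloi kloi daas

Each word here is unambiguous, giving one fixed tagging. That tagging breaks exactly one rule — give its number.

Fixed tagging: Adv Conj Prep Adv Conj Adv Adv Conj.
Applying the rules: R1 ok, R2 ok, R3 fails.
Only rule 3 fails.

3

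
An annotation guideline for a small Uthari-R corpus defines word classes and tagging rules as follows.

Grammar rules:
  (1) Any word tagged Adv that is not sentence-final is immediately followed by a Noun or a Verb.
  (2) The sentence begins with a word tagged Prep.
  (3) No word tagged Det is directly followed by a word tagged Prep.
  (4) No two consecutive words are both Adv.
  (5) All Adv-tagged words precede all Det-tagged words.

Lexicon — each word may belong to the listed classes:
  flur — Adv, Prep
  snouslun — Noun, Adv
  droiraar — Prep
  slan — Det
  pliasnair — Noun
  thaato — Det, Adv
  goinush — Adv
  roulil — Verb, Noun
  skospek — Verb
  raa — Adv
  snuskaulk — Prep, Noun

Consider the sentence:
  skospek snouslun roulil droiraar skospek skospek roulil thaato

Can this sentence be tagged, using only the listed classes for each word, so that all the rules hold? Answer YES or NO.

Candidates per position — 1:skospek {Verb}; 2:snouslun {Noun,Adv}; 3:roulil {Verb,Noun}; 4:droiraar {Prep}; 5:skospek {Verb}; 6:skospek {Verb}; 7:roulil {Verb,Noun}; 8:thaato {Det,Adv}.
Rule 2 cannot be satisfied by any choice of tags from the lexicon.
So there is no consistent tagging.

NO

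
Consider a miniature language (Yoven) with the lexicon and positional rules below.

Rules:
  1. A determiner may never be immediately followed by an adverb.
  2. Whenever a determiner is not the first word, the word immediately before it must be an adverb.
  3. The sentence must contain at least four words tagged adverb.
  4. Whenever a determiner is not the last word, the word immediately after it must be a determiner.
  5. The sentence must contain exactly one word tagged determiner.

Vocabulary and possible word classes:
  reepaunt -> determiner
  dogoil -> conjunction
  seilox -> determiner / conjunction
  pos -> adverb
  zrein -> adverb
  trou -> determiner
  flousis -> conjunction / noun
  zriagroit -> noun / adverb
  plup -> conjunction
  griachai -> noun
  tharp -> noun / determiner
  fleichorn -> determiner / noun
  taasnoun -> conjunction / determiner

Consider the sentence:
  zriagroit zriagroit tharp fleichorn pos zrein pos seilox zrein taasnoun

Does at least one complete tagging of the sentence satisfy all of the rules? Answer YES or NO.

YES

Candidates per position — 1:zriagroit {noun,adverb}; 2:zriagroit {noun,adverb}; 3:tharp {noun,determiner}; 4:fleichorn {determiner,noun}; 5:pos {adverb}; 6:zrein {adverb}; 7:pos {adverb}; 8:seilox {determiner,conjunction}; 9:zrein {adverb}; 10:taasnoun {conjunction,determiner}.
One satisfying assignment: noun noun noun noun adverb adverb adverb conjunction adverb determiner.
Check: rule 1 satisfied; rule 2 satisfied; rule 3 satisfied; rule 4 satisfied; rule 5 satisfied.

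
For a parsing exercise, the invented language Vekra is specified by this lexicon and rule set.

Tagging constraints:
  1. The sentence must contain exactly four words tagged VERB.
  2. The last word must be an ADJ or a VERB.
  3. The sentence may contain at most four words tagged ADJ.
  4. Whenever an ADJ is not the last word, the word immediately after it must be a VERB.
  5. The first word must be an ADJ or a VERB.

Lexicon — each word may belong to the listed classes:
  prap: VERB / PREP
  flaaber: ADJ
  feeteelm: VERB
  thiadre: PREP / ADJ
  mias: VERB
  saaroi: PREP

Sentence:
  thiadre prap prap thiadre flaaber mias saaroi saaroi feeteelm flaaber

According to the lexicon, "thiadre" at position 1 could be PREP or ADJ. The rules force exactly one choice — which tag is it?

Candidates per position — 1:thiadre {PREP,ADJ}; 2:prap {VERB,PREP}; 3:prap {VERB,PREP}; 4:thiadre {PREP,ADJ}; 5:flaaber {ADJ}; 6:mias {VERB}; 7:saaroi {PREP}; 8:saaroi {PREP}; 9:feeteelm {VERB}; 10:flaaber {ADJ}.
Position 1: tagging it PREP would leave rule 5 unsatisfiable, so it must be ADJ.
Position 2: tagging it PREP would leave rule 1 unsatisfiable, so it must be VERB.
Position 3: tagging it PREP would leave rule 1 unsatisfiable, so it must be VERB.
Position 4: tagging it ADJ would leave rule 4 unsatisfiable, so it must be PREP.
The unique satisfying tagging is: ADJ VERB VERB PREP ADJ VERB PREP PREP VERB ADJ.
Rule-by-rule: rule 1 ✓; rule 2 ✓; rule 3 ✓; rule 4 ✓; rule 5 ✓.

ADJ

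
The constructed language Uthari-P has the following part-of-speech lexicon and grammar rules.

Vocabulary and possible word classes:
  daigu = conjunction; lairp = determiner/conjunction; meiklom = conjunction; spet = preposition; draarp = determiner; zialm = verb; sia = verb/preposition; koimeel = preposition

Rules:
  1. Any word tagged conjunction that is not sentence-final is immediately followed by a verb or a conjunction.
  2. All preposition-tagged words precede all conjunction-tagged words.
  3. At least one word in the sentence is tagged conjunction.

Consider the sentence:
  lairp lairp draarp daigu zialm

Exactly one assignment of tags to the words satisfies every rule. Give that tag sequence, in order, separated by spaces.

determiner determiner determiner conjunction verb

Candidates per position — 1:lairp {determiner,conjunction}; 2:lairp {determiner,conjunction}; 3:draarp {determiner}; 4:daigu {conjunction}; 5:zialm {verb}.
Position 1: tagging it conjunction would leave rule 1 unsatisfiable, so it must be determiner.
Position 2: tagging it conjunction would leave rule 1 unsatisfiable, so it must be determiner.
The unique satisfying tagging is: determiner determiner determiner conjunction verb.
Check: rule 1 ok; rule 2 ok; rule 3 ok.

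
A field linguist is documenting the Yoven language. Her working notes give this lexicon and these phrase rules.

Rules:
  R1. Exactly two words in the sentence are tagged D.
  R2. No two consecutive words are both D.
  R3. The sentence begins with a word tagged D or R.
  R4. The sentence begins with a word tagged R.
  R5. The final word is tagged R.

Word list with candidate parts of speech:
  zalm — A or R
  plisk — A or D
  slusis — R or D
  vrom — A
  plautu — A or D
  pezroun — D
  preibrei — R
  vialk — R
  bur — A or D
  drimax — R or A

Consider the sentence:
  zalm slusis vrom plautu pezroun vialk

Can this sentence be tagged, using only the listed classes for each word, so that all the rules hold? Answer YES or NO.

YES

Candidates per position — 1:zalm {A,R}; 2:slusis {R,D}; 3:vrom {A}; 4:plautu {A,D}; 5:pezroun {D}; 6:vialk {R}.
One satisfying assignment: R D A A D R.
Checking: rule 1 ✓; rule 2 ✓; rule 3 ✓; rule 4 ✓; rule 5 ✓.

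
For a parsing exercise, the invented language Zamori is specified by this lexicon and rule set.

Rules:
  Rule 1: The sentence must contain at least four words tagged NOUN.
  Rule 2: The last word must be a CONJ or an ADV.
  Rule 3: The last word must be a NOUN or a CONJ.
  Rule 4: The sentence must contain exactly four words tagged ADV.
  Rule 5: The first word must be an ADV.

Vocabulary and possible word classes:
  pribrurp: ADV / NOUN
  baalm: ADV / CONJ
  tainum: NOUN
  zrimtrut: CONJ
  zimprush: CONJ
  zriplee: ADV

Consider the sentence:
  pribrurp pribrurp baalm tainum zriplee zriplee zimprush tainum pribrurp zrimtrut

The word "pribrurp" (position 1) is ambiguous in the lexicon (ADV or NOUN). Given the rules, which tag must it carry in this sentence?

ADV

Candidates per position — 1:pribrurp {ADV,NOUN}; 2:pribrurp {ADV,NOUN}; 3:baalm {ADV,CONJ}; 4:tainum {NOUN}; 5:zriplee {ADV}; 6:zriplee {ADV}; 7:zimprush {CONJ}; 8:tainum {NOUN}; 9:pribrurp {ADV,NOUN}; 10:zrimtrut {CONJ}.
Word 1 cannot be NOUN — rule 5 would then fail for every completion. It is ADV.
Word 2 cannot be ADV — rule 1 would then fail for every completion. It is NOUN.
Word 9 cannot be ADV — rule 1 would then fail for every completion. It is NOUN.
Word 3 cannot be CONJ — rule 4 would then fail for every completion. It is ADV.
The only consistent sequence is: ADV NOUN ADV NOUN ADV ADV CONJ NOUN NOUN CONJ.
Check: rule 1 ok; rule 2 ok; rule 3 ok; rule 4 ok; rule 5 ok.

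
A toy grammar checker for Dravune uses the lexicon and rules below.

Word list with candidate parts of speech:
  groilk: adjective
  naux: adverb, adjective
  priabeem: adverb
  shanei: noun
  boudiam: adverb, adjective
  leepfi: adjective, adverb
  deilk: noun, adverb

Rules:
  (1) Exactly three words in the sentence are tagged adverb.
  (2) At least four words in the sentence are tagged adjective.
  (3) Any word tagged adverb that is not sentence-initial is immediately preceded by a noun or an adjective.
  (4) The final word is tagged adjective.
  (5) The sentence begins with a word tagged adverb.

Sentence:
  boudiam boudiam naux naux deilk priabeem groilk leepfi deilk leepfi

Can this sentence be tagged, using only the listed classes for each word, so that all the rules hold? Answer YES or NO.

YES

Candidates per position — 1:boudiam {adverb,adjective}; 2:boudiam {adverb,adjective}; 3:naux {adverb,adjective}; 4:naux {adverb,adjective}; 5:deilk {noun,adverb}; 6:priabeem {adverb}; 7:groilk {adjective}; 8:leepfi {adjective,adverb}; 9:deilk {noun,adverb}; 10:leepfi {adjective,adverb}.
One satisfying assignment: adverb adjective adverb adjective noun adverb adjective adjective noun adjective.
Checking: rule 1 holds; rule 2 holds; rule 3 holds; rule 4 holds; rule 5 holds.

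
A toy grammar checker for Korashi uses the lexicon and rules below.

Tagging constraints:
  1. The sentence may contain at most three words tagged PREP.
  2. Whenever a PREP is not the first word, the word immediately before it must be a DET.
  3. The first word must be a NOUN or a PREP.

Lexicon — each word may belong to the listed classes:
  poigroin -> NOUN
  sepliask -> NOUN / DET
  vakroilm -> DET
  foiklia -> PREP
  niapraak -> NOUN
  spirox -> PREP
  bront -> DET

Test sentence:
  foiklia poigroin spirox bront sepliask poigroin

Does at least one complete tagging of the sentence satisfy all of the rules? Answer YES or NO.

NO

Candidates per position — 1:foiklia {PREP}; 2:poigroin {NOUN}; 3:spirox {PREP}; 4:bront {DET}; 5:sepliask {NOUN,DET}; 6:poigroin {NOUN}.
Rule 2 cannot be satisfied by any choice of tags from the lexicon.
So there is no consistent tagging.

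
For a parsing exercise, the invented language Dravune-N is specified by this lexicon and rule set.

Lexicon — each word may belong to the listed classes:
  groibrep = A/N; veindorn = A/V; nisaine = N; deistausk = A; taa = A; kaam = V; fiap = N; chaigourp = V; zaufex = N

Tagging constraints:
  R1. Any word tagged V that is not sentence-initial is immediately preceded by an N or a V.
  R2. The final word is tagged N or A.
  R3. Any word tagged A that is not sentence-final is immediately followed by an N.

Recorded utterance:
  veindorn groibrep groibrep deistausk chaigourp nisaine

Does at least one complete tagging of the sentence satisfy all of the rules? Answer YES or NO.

NO

Candidates per position — 1:veindorn {A,V}; 2:groibrep {A,N}; 3:groibrep {A,N}; 4:deistausk {A}; 5:chaigourp {V}; 6:nisaine {N}.
Rule 1 cannot be satisfied by any choice of tags from the lexicon.
So there is no consistent tagging.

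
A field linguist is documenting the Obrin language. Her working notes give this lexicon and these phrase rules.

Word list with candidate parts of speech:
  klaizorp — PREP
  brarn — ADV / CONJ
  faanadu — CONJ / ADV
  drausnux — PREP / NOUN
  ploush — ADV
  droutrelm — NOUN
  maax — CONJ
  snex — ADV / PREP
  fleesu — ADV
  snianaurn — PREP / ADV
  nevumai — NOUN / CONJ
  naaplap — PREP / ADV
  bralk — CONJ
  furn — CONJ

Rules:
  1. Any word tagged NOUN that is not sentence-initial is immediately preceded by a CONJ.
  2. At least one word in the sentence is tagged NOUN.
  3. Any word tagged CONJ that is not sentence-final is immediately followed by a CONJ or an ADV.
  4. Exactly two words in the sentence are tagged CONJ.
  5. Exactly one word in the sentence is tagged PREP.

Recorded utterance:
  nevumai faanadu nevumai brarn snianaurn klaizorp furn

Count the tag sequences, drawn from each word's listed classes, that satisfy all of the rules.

Candidates per position — 1:nevumai {NOUN,CONJ}; 2:faanadu {CONJ,ADV}; 3:nevumai {NOUN,CONJ}; 4:brarn {ADV,CONJ}; 5:snianaurn {PREP,ADV}; 6:klaizorp {PREP}; 7:furn {CONJ}.
There are 32 candidate sequences in total.
The sequences that satisfy every rule: NOUN ADV CONJ ADV ADV PREP CONJ.
Count = 1.

1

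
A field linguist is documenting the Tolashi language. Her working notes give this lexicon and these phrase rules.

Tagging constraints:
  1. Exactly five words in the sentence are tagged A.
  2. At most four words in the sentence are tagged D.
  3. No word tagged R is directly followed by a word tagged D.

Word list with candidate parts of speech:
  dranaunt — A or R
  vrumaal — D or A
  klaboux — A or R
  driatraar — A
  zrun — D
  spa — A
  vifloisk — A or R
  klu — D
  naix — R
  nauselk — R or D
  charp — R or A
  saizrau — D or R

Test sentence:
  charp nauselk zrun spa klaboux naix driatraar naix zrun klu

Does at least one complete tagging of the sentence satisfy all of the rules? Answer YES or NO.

Candidates per position — 1:charp {R,A}; 2:nauselk {R,D}; 3:zrun {D}; 4:spa {A}; 5:klaboux {A,R}; 6:naix {R}; 7:driatraar {A}; 8:naix {R}; 9:zrun {D}; 10:klu {D}.
Rule 1 cannot be satisfied by any choice of tags from the lexicon.
So there is no consistent tagging.

NO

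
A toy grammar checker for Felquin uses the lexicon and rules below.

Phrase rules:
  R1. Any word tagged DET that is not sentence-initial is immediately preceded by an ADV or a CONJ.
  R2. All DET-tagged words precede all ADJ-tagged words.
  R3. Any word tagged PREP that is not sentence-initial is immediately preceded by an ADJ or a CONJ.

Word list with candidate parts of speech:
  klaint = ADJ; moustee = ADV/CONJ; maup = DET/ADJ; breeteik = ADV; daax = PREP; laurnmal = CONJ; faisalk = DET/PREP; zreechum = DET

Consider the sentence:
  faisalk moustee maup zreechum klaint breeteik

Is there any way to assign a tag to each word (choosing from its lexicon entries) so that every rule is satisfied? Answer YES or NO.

NO

Candidates per position — 1:faisalk {DET,PREP}; 2:moustee {ADV,CONJ}; 3:maup {DET,ADJ}; 4:zreechum {DET}; 5:klaint {ADJ}; 6:breeteik {ADV}.
Rule 1 cannot be satisfied by any choice of tags from the lexicon.
So there is no consistent tagging.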